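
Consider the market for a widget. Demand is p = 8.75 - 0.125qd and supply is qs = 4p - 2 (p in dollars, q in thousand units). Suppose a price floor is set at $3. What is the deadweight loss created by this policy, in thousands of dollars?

0

Rearranging demand gives qd = 70 - 8p. In a free market, 70 - 8p = 4p - 2 gives the equilibrium p* = 6, q* = 22.
Since 3 is below p* = 6, the floor does not bind and the free-market outcome prevails.
Since the control does not bind, no trades are prevented and deadweight loss is zero.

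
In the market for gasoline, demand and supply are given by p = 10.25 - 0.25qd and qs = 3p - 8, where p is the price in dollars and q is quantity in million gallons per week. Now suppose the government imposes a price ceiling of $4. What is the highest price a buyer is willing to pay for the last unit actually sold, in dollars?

9.25

Rearranging demand gives qd = 41 - 4p. Equilibrium: 41 - 4p = 3p - 8, so 49 = 7p and p* = 7, q* = 13.
The ceiling of 4 is below the equilibrium price 7, so it binds.
At p = 4: qd = 41 - 4·4 = 25 and qs = 3·4 - 8 = 4.
Only 4 units reach the market. On the demand curve, the marginal buyer's willingness to pay at q = 4 is (41 - 4)/4 = 9.25.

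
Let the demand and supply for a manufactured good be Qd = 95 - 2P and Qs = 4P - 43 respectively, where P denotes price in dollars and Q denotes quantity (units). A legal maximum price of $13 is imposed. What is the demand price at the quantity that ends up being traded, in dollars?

43

Equilibrium: 95 - 2P = 4P - 43, so 138 = 6P and P* = 23, Q* = 49.
Since 13 < 23, the ceiling is binding.
At P = 13: Qd = 95 - 2·13 = 69 and Qs = 4·13 - 43 = 9.
Only 9 units reach the market. On the demand curve, the marginal buyer's willingness to pay at Q = 9 is (95 - 9)/2 = 43.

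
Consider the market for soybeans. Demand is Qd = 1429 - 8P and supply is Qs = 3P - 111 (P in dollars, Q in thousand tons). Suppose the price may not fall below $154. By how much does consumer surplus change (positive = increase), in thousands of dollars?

Equilibrium: 1429 - 8P = 3P - 111, so 1540 = 11P and P* = 140, Q* = 309.
The floor of 154 is above the equilibrium price 140, so it binds.
At P = 154: Qd = 1429 - 8·154 = 197 and Qs = 3·154 - 111 = 351.
Consumer surplus without the control is ½ · (178.625 - 140) · 309 = 5967.5625.
With the floor, consumers buy 197 units at 154, so CS = ½ · (178.625 - 154) · 197 = 2425.5625.
Change in consumer surplus = 2425.5625 - 5967.5625 = -3542.

-3542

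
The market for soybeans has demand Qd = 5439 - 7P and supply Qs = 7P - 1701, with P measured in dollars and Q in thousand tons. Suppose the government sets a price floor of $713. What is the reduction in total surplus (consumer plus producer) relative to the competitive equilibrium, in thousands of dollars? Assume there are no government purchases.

In a free market, 5439 - 7P = 7P - 1701 gives the equilibrium P* = 510, Q* = 1869.
Since 713 > 510, the floor is binding.
At P = 713: Qd = 5439 - 7·713 = 448 and Qs = 7·713 - 1701 = 3290.
Quantity traded falls to 448. At Q = 448 the demand price is (5439 - 448)/7 = 713 and the supply price is (1701 + 448)/7 = 307.
Deadweight loss = ½ · (713 - 307) · (1869 - 448) = ½ · 406 · 1421 = 288463.

288463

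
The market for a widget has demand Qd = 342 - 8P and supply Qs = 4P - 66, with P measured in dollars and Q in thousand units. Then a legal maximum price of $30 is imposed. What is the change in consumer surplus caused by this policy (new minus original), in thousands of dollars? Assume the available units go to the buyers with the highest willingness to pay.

Setting quantity demanded equal to quantity supplied, 342 - 8P = 4P - 66, gives P* = 34 and Q* = 70.
The ceiling of 30 is below the equilibrium price 34, so it binds.
At P = 30: Qd = 342 - 8·30 = 102 and Qs = 4·30 - 66 = 54.
Consumer surplus without the control is ½ · (42.75 - 34) · 70 = 306.25.
With the ceiling, 54 units are sold at 30 (assume they go to the highest-value buyers). The demand price at Q = 54 is 36, so CS = ½ · [(42.75 - 30) + (36 - 30)] · 54 = 506.25.
Change in consumer surplus = 506.25 - 306.25 = 200.

200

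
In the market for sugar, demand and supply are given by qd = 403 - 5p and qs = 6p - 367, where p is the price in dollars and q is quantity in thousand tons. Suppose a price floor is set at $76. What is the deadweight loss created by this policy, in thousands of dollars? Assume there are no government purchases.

Without the control the market clears where 403 - 5p = 6p - 367, i.e. p* = 70 and q* = 53.
The floor of 76 is above the equilibrium price 70, so it binds.
At p = 76: qd = 403 - 5·76 = 23 and qs = 6·76 - 367 = 89.
Quantity traded falls to 23. At q = 23 the demand price is (403 - 23)/5 = 76 and the supply price is (367 + 23)/6 = 65.
Deadweight loss = ½ · (76 - 65) · (53 - 23) = ½ · 11 · 30 = 165.

165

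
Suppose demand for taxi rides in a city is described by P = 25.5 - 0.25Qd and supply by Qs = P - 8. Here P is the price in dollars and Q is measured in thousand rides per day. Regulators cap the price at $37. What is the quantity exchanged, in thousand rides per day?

14

Rearranging demand gives Qd = 102 - 4P. In a free market, 102 - 4P = P - 8 gives the equilibrium P* = 22, Q* = 14.
The ceiling of 37 is above the equilibrium price 22, so it is not binding; the market clears at P* = 22, Q* = 14.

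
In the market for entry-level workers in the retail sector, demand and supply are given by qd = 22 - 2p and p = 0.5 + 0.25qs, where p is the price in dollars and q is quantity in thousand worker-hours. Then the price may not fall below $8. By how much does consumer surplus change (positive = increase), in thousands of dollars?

-40

Rearranging supply gives qs = 4p - 2. Equilibrium: 22 - 2p = 4p - 2, so 24 = 6p and p* = 4, q* = 14.
The floor of 8 is above the equilibrium price 4, so it binds.
At p = 8: qd = 22 - 2·8 = 6 and qs = 4·8 - 2 = 30.
Consumer surplus without the control is ½ · (11 - 4) · 14 = 49.
With the floor, consumers buy 6 units at 8, so CS = ½ · (11 - 8) · 6 = 9.
Change in consumer surplus = 9 - 49 = -40.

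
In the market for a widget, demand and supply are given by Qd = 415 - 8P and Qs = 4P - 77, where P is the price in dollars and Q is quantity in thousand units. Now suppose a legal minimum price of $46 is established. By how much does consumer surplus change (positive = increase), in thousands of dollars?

-335

Equilibrium: 415 - 8P = 4P - 77, so 492 = 12P and P* = 41, Q* = 87.
The floor of 46 is above the equilibrium price 41, so it binds.
At P = 46: Qd = 415 - 8·46 = 47 and Qs = 4·46 - 77 = 107.
Consumer surplus without the control is ½ · (51.875 - 41) · 87 = 473.0625.
With the floor, consumers buy 47 units at 46, so CS = ½ · (51.875 - 46) · 47 = 138.0625.
Change in consumer surplus = 138.0625 - 473.0625 = -335.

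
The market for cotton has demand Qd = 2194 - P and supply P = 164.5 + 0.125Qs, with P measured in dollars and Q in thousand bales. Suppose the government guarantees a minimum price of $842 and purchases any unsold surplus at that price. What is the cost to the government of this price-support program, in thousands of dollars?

Rearranging supply gives Qs = 8P - 1316. Setting quantity demanded equal to quantity supplied, 2194 - P = 8P - 1316, gives P* = 390 and Q* = 1804.
Because the floor (842) lies above the market-clearing price, it is binding.
At P = 842: Qd = 2194 - 842 = 1352 and Qs = 8·842 - 1316 = 5420.
Surplus = Qs - Qd = 4068.
Government expenditure = surplus × support price = 4068 × 842 = 3425256.

3425256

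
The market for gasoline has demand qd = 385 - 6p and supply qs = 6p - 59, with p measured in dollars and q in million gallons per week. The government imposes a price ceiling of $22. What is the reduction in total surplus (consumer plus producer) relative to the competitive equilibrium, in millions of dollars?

1350

In a free market, 385 - 6p = 6p - 59 gives the equilibrium p* = 37, q* = 163.
The ceiling of 22 is below the equilibrium price 37, so it binds.
At p = 22: qd = 385 - 6·22 = 253 and qs = 6·22 - 59 = 73.
Quantity traded falls to 73. At q = 73 the demand price is (385 - 73)/6 = 52 and the supply price is (59 + 73)/6 = 22.
Deadweight loss = ½ · (52 - 22) · (163 - 73) = ½ · 30 · 90 = 1350.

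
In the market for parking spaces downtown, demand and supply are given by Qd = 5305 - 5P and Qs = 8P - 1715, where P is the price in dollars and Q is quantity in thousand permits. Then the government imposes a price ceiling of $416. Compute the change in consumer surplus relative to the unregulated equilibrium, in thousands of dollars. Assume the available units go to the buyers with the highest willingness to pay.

101605.6

Without the control the market clears where 5305 - 5P = 8P - 1715, i.e. P* = 540 and Q* = 2605.
Because the ceiling (416) lies below the market-clearing price, it is binding.
At P = 416: Qd = 5305 - 5·416 = 3225 and Qs = 8·416 - 1715 = 1613.
Consumer surplus without the control is ½ · (1061 - 540) · 2605 = 678602.5.
With the ceiling, 1613 units are sold at 416 (assume they go to the highest-value buyers). The demand price at Q = 1613 is 738.4, so CS = ½ · [(1061 - 416) + (738.4 - 416)] · 1613 = 780208.1.
Change in consumer surplus = 780208.1 - 678602.5 = 101605.6.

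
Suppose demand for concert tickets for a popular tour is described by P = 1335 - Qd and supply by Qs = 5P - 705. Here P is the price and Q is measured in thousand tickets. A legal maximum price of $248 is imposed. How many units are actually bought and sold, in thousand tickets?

535

Rearranging demand gives Qd = 1335 - P. Equilibrium: 1335 - P = 5P - 705, so 2040 = 6P and P* = 340, Q* = 995.
Since 248 < 340, the ceiling is binding.
At P = 248: Qd = 1335 - 248 = 1087 and Qs = 5·248 - 705 = 535.
The quantity actually transacted is the short side, supply: 535.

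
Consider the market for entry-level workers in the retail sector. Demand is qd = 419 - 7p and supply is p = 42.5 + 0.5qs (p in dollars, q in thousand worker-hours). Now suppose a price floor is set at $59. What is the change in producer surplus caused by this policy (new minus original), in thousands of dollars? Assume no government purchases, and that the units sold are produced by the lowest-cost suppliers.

-92.25

Rearranging supply gives qs = 2p - 85. Without the control the market clears where 419 - 7p = 2p - 85, i.e. p* = 56 and q* = 27.
The floor of 59 is above the equilibrium price 56, so it binds.
At p = 59: qd = 419 - 7·59 = 6 and qs = 2·59 - 85 = 33.
Producer surplus without the control is ½ · (56 - 42.5) · 27 = 182.25.
With the floor, 6 units are sold at 59. The supply price at q = 6 is 45.5, so PS = ½ · [(59 - 42.5) + (59 - 45.5)] · 6 = 90.
Change in producer surplus = 90 - 182.25 = -92.25.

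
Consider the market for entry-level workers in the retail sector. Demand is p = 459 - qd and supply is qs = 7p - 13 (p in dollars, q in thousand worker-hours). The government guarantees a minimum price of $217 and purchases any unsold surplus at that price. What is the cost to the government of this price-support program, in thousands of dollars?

274288

Rearranging demand gives qd = 459 - p. Equilibrium: 459 - p = 7p - 13, so 472 = 8p and p* = 59, q* = 400.
Because the floor (217) lies above the market-clearing price, it is binding.
At p = 217: qd = 459 - 217 = 242 and qs = 7·217 - 13 = 1506.
Surplus = qs - qd = 1264.
Government expenditure = surplus × support price = 1264 × 217 = 274288.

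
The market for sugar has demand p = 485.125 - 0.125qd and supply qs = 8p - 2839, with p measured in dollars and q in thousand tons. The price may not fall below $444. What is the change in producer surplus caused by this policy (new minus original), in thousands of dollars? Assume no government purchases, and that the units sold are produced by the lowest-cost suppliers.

5592

Rearranging demand gives qd = 3881 - 8p. In a free market, 3881 - 8p = 8p - 2839 gives the equilibrium p* = 420, q* = 521.
Since 444 > 420, the floor is binding.
At p = 444: qd = 3881 - 8·444 = 329 and qs = 8·444 - 2839 = 713.
Producer surplus without the control is ½ · (420 - 354.875) · 521 = 16965.0625.
With the floor, 329 units are sold at 444. The supply price at q = 329 is 396, so PS = ½ · [(444 - 354.875) + (444 - 396)] · 329 = 22557.0625.
Change in producer surplus = 22557.0625 - 16965.0625 = 5592.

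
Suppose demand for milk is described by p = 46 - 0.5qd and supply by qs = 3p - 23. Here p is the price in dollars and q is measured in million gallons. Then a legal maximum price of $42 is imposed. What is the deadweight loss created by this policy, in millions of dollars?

Rearranging demand gives qd = 92 - 2p. Setting quantity demanded equal to quantity supplied, 92 - 2p = 3p - 23, gives p* = 23 and q* = 46.
Since 42 is above p* = 23, the ceiling does not bind and the free-market outcome prevails.
Since the control does not bind, no trades are prevented and deadweight loss is zero.

0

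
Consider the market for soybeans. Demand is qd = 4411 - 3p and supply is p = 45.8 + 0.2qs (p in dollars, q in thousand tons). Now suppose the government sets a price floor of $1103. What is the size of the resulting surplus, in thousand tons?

Rearranging supply gives qs = 5p - 229. Setting quantity demanded equal to quantity supplied, 4411 - 3p = 5p - 229, gives p* = 580 and q* = 2671.
The floor of 1103 is above the equilibrium price 580, so it binds.
At p = 1103: qd = 4411 - 3·1103 = 1102 and qs = 5·1103 - 229 = 5286.
Surplus = qs - qd = 5286 - 1102 = 4184.

4184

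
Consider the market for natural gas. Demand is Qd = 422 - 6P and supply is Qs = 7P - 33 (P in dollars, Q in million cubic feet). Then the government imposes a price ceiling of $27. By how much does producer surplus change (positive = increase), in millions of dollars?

Without the control the market clears where 422 - 6P = 7P - 33, i.e. P* = 35 and Q* = 212.
Since 27 < 35, the ceiling is binding.
At P = 27: Qd = 422 - 6·27 = 260 and Qs = 7·27 - 33 = 156.
Producer surplus without the control is ½ · (35 - 33/7) · 212 = 22472/7.
With the ceiling, producers sell 156 units at 27, so PS = ½ · (27 - 33/7) · 156 = 12168/7.
Change in producer surplus = 12168/7 - 22472/7 = -1472.

-1472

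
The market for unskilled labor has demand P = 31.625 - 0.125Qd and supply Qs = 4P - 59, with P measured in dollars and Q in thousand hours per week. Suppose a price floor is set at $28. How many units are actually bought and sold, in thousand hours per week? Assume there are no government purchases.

29

Rearranging demand gives Qd = 253 - 8P. Equilibrium: 253 - 8P = 4P - 59, so 312 = 12P and P* = 26, Q* = 45.
Since 28 > 26, the floor is binding.
At P = 28: Qd = 253 - 8·28 = 29 and Qs = 4·28 - 59 = 53.
The quantity actually transacted is the short side, demand: 29.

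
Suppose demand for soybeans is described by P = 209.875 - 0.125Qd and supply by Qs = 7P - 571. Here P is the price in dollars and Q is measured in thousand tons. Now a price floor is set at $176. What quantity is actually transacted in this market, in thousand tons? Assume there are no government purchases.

271

Rearranging demand gives Qd = 1679 - 8P. In a free market, 1679 - 8P = 7P - 571 gives the equilibrium P* = 150, Q* = 479.
Since 176 > 150, the floor is binding.
At P = 176: Qd = 1679 - 8·176 = 271 and Qs = 7·176 - 571 = 661.
The quantity actually transacted is the short side, demand: 271.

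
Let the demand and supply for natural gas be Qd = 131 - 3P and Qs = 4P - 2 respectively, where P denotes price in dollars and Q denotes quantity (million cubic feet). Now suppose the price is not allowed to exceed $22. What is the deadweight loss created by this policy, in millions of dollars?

0

Setting quantity demanded equal to quantity supplied, 131 - 3P = 4P - 2, gives P* = 19 and Q* = 74.
Since 22 is above P* = 19, the ceiling does not bind and the free-market outcome prevails.
Since the control does not bind, no trades are prevented and deadweight loss is zero.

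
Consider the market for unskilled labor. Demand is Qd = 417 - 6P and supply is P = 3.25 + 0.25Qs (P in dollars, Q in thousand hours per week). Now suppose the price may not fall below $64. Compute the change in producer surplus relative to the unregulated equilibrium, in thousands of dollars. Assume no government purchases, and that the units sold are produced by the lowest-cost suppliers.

Rearranging supply gives Qs = 4P - 13. In a free market, 417 - 6P = 4P - 13 gives the equilibrium P* = 43, Q* = 159.
Since 64 > 43, the floor is binding.
At P = 64: Qd = 417 - 6·64 = 33 and Qs = 4·64 - 13 = 243.
Producer surplus without the control is ½ · (43 - 3.25) · 159 = 3160.125.
With the floor, 33 units are sold at 64. The supply price at Q = 33 is 11.5, so PS = ½ · [(64 - 3.25) + (64 - 11.5)] · 33 = 1868.625.
Change in producer surplus = 1868.625 - 3160.125 = -1291.5.

-1291.5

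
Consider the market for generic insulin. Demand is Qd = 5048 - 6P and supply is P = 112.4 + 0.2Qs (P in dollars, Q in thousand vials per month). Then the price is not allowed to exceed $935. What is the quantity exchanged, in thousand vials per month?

1988

Rearranging supply gives Qs = 5P - 562. Setting quantity demanded equal to quantity supplied, 5048 - 6P = 5P - 562, gives P* = 510 and Q* = 1988.
Since 935 is above P* = 510, the ceiling does not bind and the free-market outcome prevails.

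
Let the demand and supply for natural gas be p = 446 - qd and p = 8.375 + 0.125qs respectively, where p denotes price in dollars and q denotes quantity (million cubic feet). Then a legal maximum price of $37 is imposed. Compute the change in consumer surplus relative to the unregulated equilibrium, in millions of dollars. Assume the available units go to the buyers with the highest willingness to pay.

-8220

Rearranging demand gives qd = 446 - p; rearranging supply gives qs = 8p - 67. In a free market, 446 - p = 8p - 67 gives the equilibrium p* = 57, q* = 389.
Because the ceiling (37) lies below the market-clearing price, it is binding.
At p = 37: qd = 446 - 37 = 409 and qs = 8·37 - 67 = 229.
Consumer surplus without the control is ½ · (446 - 57) · 389 = 75660.5.
With the ceiling, 229 units are sold at 37 (assume they go to the highest-value buyers). The demand price at q = 229 is 217, so CS = ½ · [(446 - 37) + (217 - 37)] · 229 = 67440.5.
Change in consumer surplus = 67440.5 - 75660.5 = -8220.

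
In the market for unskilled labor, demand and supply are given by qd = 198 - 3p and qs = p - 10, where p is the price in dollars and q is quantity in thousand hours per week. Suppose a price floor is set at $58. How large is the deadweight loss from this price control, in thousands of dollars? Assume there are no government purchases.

216

Setting quantity demanded equal to quantity supplied, 198 - 3p = p - 10, gives p* = 52 and q* = 42.
Because the floor (58) lies above the market-clearing price, it is binding.
At p = 58: qd = 198 - 3·58 = 24 and qs = 58 - 10 = 48.
Quantity traded falls to 24. At q = 24 the demand price is (198 - 24)/3 = 58 and the supply price is 10 + 24 = 34.
Deadweight loss = ½ · (58 - 34) · (42 - 24) = ½ · 24 · 18 = 216.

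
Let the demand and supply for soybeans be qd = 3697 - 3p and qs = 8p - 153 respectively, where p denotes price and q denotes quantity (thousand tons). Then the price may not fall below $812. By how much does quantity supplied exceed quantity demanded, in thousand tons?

5082

In a free market, 3697 - 3p = 8p - 153 gives the equilibrium p* = 350, q* = 2647.
Because the floor (812) lies above the market-clearing price, it is binding.
At p = 812: qd = 3697 - 3·812 = 1261 and qs = 8·812 - 153 = 6343.
Surplus = qs - qd = 6343 - 1261 = 5082.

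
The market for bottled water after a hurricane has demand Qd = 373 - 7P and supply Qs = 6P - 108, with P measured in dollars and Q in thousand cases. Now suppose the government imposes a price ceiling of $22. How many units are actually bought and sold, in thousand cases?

Equilibrium: 373 - 7P = 6P - 108, so 481 = 13P and P* = 37, Q* = 114.
The ceiling of 22 is below the equilibrium price 37, so it binds.
At P = 22: Qd = 373 - 7·22 = 219 and Qs = 6·22 - 108 = 24.
The quantity actually transacted is the short side, supply: 24.

24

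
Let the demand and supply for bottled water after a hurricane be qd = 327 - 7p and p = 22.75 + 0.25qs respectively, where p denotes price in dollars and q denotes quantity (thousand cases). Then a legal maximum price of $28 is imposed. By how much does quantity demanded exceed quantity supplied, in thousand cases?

Rearranging supply gives qs = 4p - 91. In a free market, 327 - 7p = 4p - 91 gives the equilibrium p* = 38, q* = 61.
Because the ceiling (28) lies below the market-clearing price, it is binding.
At p = 28: qd = 327 - 7·28 = 131 and qs = 4·28 - 91 = 21.
Shortage = qd - qs = 131 - 21 = 110.

110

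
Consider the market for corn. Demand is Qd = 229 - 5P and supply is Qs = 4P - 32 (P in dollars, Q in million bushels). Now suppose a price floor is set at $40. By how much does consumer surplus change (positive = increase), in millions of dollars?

Setting quantity demanded equal to quantity supplied, 229 - 5P = 4P - 32, gives P* = 29 and Q* = 84.
The floor of 40 is above the equilibrium price 29, so it binds.
At P = 40: Qd = 229 - 5·40 = 29 and Qs = 4·40 - 32 = 128.
Consumer surplus without the control is ½ · (45.8 - 29) · 84 = 705.6.
With the floor, consumers buy 29 units at 40, so CS = ½ · (45.8 - 40) · 29 = 84.1.
Change in consumer surplus = 84.1 - 705.6 = -621.5.

-621.5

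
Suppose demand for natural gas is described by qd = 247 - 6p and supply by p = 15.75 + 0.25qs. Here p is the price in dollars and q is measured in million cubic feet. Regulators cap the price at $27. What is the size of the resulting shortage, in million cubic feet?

Rearranging supply gives qs = 4p - 63. Without the control the market clears where 247 - 6p = 4p - 63, i.e. p* = 31 and q* = 61.
Because the ceiling (27) lies below the market-clearing price, it is binding.
At p = 27: qd = 247 - 6·27 = 85 and qs = 4·27 - 63 = 45.
Shortage = qd - qs = 85 - 45 = 40.

40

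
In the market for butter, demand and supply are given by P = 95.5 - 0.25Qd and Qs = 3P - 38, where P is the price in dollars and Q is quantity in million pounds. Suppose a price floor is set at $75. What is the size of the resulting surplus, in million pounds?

105

Rearranging demand gives Qd = 382 - 4P. Without the control the market clears where 382 - 4P = 3P - 38, i.e. P* = 60 and Q* = 142.
Since 75 > 60, the floor is binding.
At P = 75: Qd = 382 - 4·75 = 82 and Qs = 3·75 - 38 = 187.
Surplus = Qs - Qd = 187 - 82 = 105.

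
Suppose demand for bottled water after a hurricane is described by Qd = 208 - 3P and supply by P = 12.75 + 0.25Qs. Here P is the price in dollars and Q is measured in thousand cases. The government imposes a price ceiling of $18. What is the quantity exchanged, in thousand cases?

21

Rearranging supply gives Qs = 4P - 51. Equilibrium: 208 - 3P = 4P - 51, so 259 = 7P and P* = 37, Q* = 97.
The ceiling of 18 is below the equilibrium price 37, so it binds.
At P = 18: Qd = 208 - 3·18 = 154 and Qs = 4·18 - 51 = 21.
The quantity actually transacted is the short side, supply: 21.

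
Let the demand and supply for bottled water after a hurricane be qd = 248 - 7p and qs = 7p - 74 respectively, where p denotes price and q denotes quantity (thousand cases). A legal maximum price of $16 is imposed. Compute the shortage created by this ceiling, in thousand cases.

98

Equilibrium: 248 - 7p = 7p - 74, so 322 = 14p and p* = 23, q* = 87.
Because the ceiling (16) lies below the market-clearing price, it is binding.
At p = 16: qd = 248 - 7·16 = 136 and qs = 7·16 - 74 = 38.
Shortage = qd - qs = 136 - 38 = 98.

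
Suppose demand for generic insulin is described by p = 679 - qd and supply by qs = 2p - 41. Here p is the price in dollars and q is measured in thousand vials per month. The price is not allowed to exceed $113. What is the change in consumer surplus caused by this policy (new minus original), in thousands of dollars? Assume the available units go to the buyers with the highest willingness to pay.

-8763

Rearranging demand gives qd = 679 - p. Setting quantity demanded equal to quantity supplied, 679 - p = 2p - 41, gives p* = 240 and q* = 439.
The ceiling of 113 is below the equilibrium price 240, so it binds.
At p = 113: qd = 679 - 113 = 566 and qs = 2·113 - 41 = 185.
Consumer surplus without the control is ½ · (679 - 240) · 439 = 96360.5.
With the ceiling, 185 units are sold at 113 (assume they go to the highest-value buyers). The demand price at q = 185 is 494, so CS = ½ · [(679 - 113) + (494 - 113)] · 185 = 87597.5.
Change in consumer surplus = 87597.5 - 96360.5 = -8763.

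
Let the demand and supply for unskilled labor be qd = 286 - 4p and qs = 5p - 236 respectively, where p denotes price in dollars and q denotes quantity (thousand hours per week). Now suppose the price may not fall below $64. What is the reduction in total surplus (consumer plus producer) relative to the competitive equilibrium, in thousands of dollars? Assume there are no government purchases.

129.6

Without the control the market clears where 286 - 4p = 5p - 236, i.e. p* = 58 and q* = 54.
Because the floor (64) lies above the market-clearing price, it is binding.
At p = 64: qd = 286 - 4·64 = 30 and qs = 5·64 - 236 = 84.
Quantity traded falls to 30. At q = 30 the demand price is (286 - 30)/4 = 64 and the supply price is (236 + 30)/5 = 53.2.
Deadweight loss = ½ · (64 - 53.2) · (54 - 30) = ½ · 10.8 · 24 = 129.6.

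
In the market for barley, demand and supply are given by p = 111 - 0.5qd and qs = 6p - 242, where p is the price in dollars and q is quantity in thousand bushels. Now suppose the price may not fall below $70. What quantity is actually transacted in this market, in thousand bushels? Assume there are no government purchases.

Rearranging demand gives qd = 222 - 2p. Equilibrium: 222 - 2p = 6p - 242, so 464 = 8p and p* = 58, q* = 106.
The floor of 70 is above the equilibrium price 58, so it binds.
At p = 70: qd = 222 - 2·70 = 82 and qs = 6·70 - 242 = 178.
The quantity actually transacted is the short side, demand: 82.

82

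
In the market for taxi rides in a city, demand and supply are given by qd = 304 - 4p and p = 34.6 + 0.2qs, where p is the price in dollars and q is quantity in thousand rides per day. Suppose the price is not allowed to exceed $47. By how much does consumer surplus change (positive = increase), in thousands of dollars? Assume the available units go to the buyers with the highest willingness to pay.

259.5

Rearranging supply gives qs = 5p - 173. Without the control the market clears where 304 - 4p = 5p - 173, i.e. p* = 53 and q* = 92.
The ceiling of 47 is below the equilibrium price 53, so it binds.
At p = 47: qd = 304 - 4·47 = 116 and qs = 5·47 - 173 = 62.
Consumer surplus without the control is ½ · (76 - 53) · 92 = 1058.
With the ceiling, 62 units are sold at 47 (assume they go to the highest-value buyers). The demand price at q = 62 is 60.5, so CS = ½ · [(76 - 47) + (60.5 - 47)] · 62 = 1317.5.
Change in consumer surplus = 1317.5 - 1058 = 259.5.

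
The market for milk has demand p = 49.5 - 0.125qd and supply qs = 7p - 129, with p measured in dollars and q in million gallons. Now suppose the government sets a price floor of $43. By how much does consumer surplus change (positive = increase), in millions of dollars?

-672

Rearranging demand gives qd = 396 - 8p. Equilibrium: 396 - 8p = 7p - 129, so 525 = 15p and p* = 35, q* = 116.
Because the floor (43) lies above the market-clearing price, it is binding.
At p = 43: qd = 396 - 8·43 = 52 and qs = 7·43 - 129 = 172.
Consumer surplus without the control is ½ · (49.5 - 35) · 116 = 841.
With the floor, consumers buy 52 units at 43, so CS = ½ · (49.5 - 43) · 52 = 169.
Change in consumer surplus = 169 - 841 = -672.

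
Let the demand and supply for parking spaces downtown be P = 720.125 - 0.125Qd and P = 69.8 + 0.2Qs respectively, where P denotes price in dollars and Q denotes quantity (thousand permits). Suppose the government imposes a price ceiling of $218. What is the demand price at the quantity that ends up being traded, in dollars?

627.5

Rearranging demand gives Qd = 5761 - 8P; rearranging supply gives Qs = 5P - 349. In a free market, 5761 - 8P = 5P - 349 gives the equilibrium P* = 470, Q* = 2001.
The ceiling of 218 is below the equilibrium price 470, so it binds.
At P = 218: Qd = 5761 - 8·218 = 4017 and Qs = 5·218 - 349 = 741.
Only 741 units reach the market. On the demand curve, the marginal buyer's willingness to pay at Q = 741 is (5761 - 741)/8 = 627.5.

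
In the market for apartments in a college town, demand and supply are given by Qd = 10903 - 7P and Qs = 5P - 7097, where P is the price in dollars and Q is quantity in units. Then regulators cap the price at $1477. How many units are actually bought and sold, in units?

288

Without the control the market clears where 10903 - 7P = 5P - 7097, i.e. P* = 1500 and Q* = 403.
Since 1477 < 1500, the ceiling is binding.
At P = 1477: Qd = 10903 - 7·1477 = 564 and Qs = 5·1477 - 7097 = 288.
The quantity actually transacted is the short side, supply: 288.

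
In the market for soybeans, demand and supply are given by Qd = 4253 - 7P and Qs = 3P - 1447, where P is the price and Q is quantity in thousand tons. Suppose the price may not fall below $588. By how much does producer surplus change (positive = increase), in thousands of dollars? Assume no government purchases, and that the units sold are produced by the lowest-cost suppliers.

-180

Without the control the market clears where 4253 - 7P = 3P - 1447, i.e. P* = 570 and Q* = 263.
Since 588 > 570, the floor is binding.
At P = 588: Qd = 4253 - 7·588 = 137 and Qs = 3·588 - 1447 = 317.
Producer surplus without the control is ½ · (570 - 1447/3) · 263 = 69169/6.
With the floor, 137 units are sold at 588. The supply price at Q = 137 is 528, so PS = ½ · [(588 - 1447/3) + (588 - 528)] · 137 = 68089/6.
Change in producer surplus = 68089/6 - 69169/6 = -180.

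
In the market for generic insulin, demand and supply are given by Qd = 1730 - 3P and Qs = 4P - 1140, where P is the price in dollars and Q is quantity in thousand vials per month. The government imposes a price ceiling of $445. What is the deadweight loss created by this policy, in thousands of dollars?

Without the control the market clears where 1730 - 3P = 4P - 1140, i.e. P* = 410 and Q* = 500.
Since 445 is above P* = 410, the ceiling does not bind and the free-market outcome prevails.
Since the control does not bind, no trades are prevented and deadweight loss is zero.

0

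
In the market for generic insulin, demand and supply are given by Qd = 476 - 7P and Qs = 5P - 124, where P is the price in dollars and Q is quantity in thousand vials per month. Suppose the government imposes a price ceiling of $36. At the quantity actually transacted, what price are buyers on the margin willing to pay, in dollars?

Equilibrium: 476 - 7P = 5P - 124, so 600 = 12P and P* = 50, Q* = 126.
The ceiling of 36 is below the equilibrium price 50, so it binds.
At P = 36: Qd = 476 - 7·36 = 224 and Qs = 5·36 - 124 = 56.
Only 56 units reach the market. On the demand curve, the marginal buyer's willingness to pay at Q = 56 is (476 - 56)/7 = 60.

60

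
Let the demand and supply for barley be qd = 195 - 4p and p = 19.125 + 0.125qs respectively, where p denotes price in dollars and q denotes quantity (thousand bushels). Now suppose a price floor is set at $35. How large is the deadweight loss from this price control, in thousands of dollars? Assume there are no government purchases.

108

Rearranging supply gives qs = 8p - 153. Equilibrium: 195 - 4p = 8p - 153, so 348 = 12p and p* = 29, q* = 79.
Because the floor (35) lies above the market-clearing price, it is binding.
At p = 35: qd = 195 - 4·35 = 55 and qs = 8·35 - 153 = 127.
Quantity traded falls to 55. At q = 55 the demand price is (195 - 55)/4 = 35 and the supply price is (153 + 55)/8 = 26.
Deadweight loss = ½ · (35 - 26) · (79 - 55) = ½ · 9 · 24 = 108.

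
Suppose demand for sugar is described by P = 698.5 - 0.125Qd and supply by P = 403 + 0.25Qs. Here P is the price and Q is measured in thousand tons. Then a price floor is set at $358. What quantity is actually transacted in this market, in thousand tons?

Rearranging demand gives Qd = 5588 - 8P; rearranging supply gives Qs = 4P - 1612. In a free market, 5588 - 8P = 4P - 1612 gives the equilibrium P* = 600, Q* = 788.
Since 358 is below P* = 600, the floor does not bind and the free-market outcome prevails.

788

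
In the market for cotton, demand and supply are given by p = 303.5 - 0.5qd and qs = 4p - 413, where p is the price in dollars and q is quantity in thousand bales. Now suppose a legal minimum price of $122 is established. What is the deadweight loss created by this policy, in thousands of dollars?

Rearranging demand gives qd = 607 - 2p. Without the control the market clears where 607 - 2p = 4p - 413, i.e. p* = 170 and q* = 267.
Since 122 is below p* = 170, the floor does not bind and the free-market outcome prevails.
Since the control does not bind, no trades are prevented and deadweight loss is zero.

0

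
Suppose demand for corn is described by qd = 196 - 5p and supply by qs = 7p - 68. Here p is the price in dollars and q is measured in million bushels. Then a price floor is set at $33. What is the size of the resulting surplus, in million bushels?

132

In a free market, 196 - 5p = 7p - 68 gives the equilibrium p* = 22, q* = 86.
The floor of 33 is above the equilibrium price 22, so it binds.
At p = 33: qd = 196 - 5·33 = 31 and qs = 7·33 - 68 = 163.
Surplus = qs - qd = 163 - 31 = 132.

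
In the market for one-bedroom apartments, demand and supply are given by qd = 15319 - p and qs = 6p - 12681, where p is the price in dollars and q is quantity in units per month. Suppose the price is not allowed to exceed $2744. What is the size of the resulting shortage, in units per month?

8792

In a free market, 15319 - p = 6p - 12681 gives the equilibrium p* = 4000, q* = 11319.
Since 2744 < 4000, the ceiling is binding.
At p = 2744: qd = 15319 - 2744 = 12575 and qs = 6·2744 - 12681 = 3783.
Shortage = qd - qs = 12575 - 3783 = 8792.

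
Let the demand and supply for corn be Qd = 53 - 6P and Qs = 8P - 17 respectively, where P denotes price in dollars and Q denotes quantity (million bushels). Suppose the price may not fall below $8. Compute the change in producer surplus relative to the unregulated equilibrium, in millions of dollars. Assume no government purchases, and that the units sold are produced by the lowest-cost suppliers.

Equilibrium: 53 - 6P = 8P - 17, so 70 = 14P and P* = 5, Q* = 23.
Since 8 > 5, the floor is binding.
At P = 8: Qd = 53 - 6·8 = 5 and Qs = 8·8 - 17 = 47.
Producer surplus without the control is ½ · (5 - 2.125) · 23 = 33.0625.
With the floor, 5 units are sold at 8. The supply price at Q = 5 is 2.75, so PS = ½ · [(8 - 2.125) + (8 - 2.75)] · 5 = 27.8125.
Change in producer surplus = 27.8125 - 33.0625 = -5.25.

-5.25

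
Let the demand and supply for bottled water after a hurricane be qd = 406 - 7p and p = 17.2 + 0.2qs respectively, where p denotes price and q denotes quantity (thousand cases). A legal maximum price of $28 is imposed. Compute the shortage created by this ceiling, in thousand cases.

156

Rearranging supply gives qs = 5p - 86. Without the control the market clears where 406 - 7p = 5p - 86, i.e. p* = 41 and q* = 119.
Because the ceiling (28) lies below the market-clearing price, it is binding.
At p = 28: qd = 406 - 7·28 = 210 and qs = 5·28 - 86 = 54.
Shortage = qd - qs = 210 - 54 = 156.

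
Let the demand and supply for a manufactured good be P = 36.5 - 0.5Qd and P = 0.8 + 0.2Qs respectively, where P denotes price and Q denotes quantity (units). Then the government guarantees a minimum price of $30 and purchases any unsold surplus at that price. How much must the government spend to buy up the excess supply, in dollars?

3990

Rearranging demand gives Qd = 73 - 2P; rearranging supply gives Qs = 5P - 4. In a free market, 73 - 2P = 5P - 4 gives the equilibrium P* = 11, Q* = 51.
Because the floor (30) lies above the market-clearing price, it is binding.
At P = 30: Qd = 73 - 2·30 = 13 and Qs = 5·30 - 4 = 146.
Surplus = Qs - Qd = 133.
Government expenditure = surplus × support price = 133 × 30 = 3990.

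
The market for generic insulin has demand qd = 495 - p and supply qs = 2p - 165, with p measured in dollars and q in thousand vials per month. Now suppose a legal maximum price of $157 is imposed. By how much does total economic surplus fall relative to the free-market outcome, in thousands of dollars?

Setting quantity demanded equal to quantity supplied, 495 - p = 2p - 165, gives p* = 220 and q* = 275.
The ceiling of 157 is below the equilibrium price 220, so it binds.
At p = 157: qd = 495 - 157 = 338 and qs = 2·157 - 165 = 149.
Quantity traded falls to 149. At q = 149 the demand price is 495 - 149 = 346 and the supply price is (165 + 149)/2 = 157.
Deadweight loss = ½ · (346 - 157) · (275 - 149) = ½ · 189 · 126 = 11907.

11907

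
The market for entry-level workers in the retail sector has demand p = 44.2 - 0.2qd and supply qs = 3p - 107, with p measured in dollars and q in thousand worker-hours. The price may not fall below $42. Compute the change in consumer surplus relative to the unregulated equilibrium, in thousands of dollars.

-13.5

Rearranging demand gives qd = 221 - 5p. Without the control the market clears where 221 - 5p = 3p - 107, i.e. p* = 41 and q* = 16.
Because the floor (42) lies above the market-clearing price, it is binding.
At p = 42: qd = 221 - 5·42 = 11 and qs = 3·42 - 107 = 19.
Consumer surplus without the control is ½ · (44.2 - 41) · 16 = 25.6.
With the floor, consumers buy 11 units at 42, so CS = ½ · (44.2 - 42) · 11 = 12.1.
Change in consumer surplus = 12.1 - 25.6 = -13.5.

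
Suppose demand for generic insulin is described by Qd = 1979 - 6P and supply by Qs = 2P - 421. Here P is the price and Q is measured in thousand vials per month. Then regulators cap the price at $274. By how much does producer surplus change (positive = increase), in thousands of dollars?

Without the control the market clears where 1979 - 6P = 2P - 421, i.e. P* = 300 and Q* = 179.
Because the ceiling (274) lies below the market-clearing price, it is binding.
At P = 274: Qd = 1979 - 6·274 = 335 and Qs = 2·274 - 421 = 127.
Producer surplus without the control is ½ · (300 - 210.5) · 179 = 8010.25.
With the ceiling, producers sell 127 units at 274, so PS = ½ · (274 - 210.5) · 127 = 4032.25.
Change in producer surplus = 4032.25 - 8010.25 = -3978.

-3978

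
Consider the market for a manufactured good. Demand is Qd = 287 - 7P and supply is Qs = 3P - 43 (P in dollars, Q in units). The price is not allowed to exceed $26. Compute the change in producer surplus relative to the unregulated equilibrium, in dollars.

-318.5

Without the control the market clears where 287 - 7P = 3P - 43, i.e. P* = 33 and Q* = 56.
Since 26 < 33, the ceiling is binding.
At P = 26: Qd = 287 - 7·26 = 105 and Qs = 3·26 - 43 = 35.
Producer surplus without the control is ½ · (33 - 43/3) · 56 = 1568/3.
With the ceiling, producers sell 35 units at 26, so PS = ½ · (26 - 43/3) · 35 = 1225/6.
Change in producer surplus = 1225/6 - 1568/3 = -318.5.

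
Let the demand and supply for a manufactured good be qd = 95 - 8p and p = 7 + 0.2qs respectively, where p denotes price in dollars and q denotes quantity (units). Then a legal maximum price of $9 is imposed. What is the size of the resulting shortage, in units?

Rearranging supply gives qs = 5p - 35. Without the control the market clears where 95 - 8p = 5p - 35, i.e. p* = 10 and q* = 15.
Since 9 < 10, the ceiling is binding.
At p = 9: qd = 95 - 8·9 = 23 and qs = 5·9 - 35 = 10.
Shortage = qd - qs = 23 - 10 = 13.

13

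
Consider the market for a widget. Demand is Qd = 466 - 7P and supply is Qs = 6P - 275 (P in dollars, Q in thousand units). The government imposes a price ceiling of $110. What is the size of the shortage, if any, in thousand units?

0

Setting quantity demanded equal to quantity supplied, 466 - 7P = 6P - 275, gives P* = 57 and Q* = 67.
The ceiling of 110 is above the equilibrium price 57, so it is not binding; the market clears at P* = 57, Q* = 67.
Since the control does not bind, there is no shortage.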